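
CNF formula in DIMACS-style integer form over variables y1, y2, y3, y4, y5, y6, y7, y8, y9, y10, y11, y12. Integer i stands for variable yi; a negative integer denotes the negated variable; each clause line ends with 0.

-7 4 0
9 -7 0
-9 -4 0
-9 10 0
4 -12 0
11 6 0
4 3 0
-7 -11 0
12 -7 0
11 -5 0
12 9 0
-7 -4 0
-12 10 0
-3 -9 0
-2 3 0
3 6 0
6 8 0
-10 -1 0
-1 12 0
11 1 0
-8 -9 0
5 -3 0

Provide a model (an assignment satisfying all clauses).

y1=F  y2=F  y3=T  y4=T  y5=T  y6=T  y7=F  y8=F  y9=F  y10=T  y11=T  y12=T

Check each clause:
  1. (!y7 || y4) — !y7 is true.
  2. (y9 || !y7) — !y7 is true.
  3. (!y4 || !y9) — !y9 is true.
  4. (y10 || !y9) — y10 is true.
  5. (y4 || !y12) — y4 is true.
  6. (y6 || y11) — y11 is true.
  7. (y4 || y3) — y3 is true.
  8. (!y11 || !y7) — !y7 is true.
  9. (y12 || !y7) — !y7 is true.
  10. (!y5 || y11) — y11 is true.
  11. (y12 || y9) — y12 is true.
  12. (!y7 || !y4) — !y7 is true.
  13. (y10 || !y12) — y10 is true.
  14. (!y9 || !y3) — !y9 is true.
  15. (y3 || !y2) — y3 is true.
  16. (y3 || y6) — y3 is true.
  17. (y8 || y6) — y6 is true.
  18. (!y10 || !y1) — !y1 is true.
  19. (!y1 || y12) — y12 is true.
  20. (y1 || y11) — y11 is true.
  21. (!y9 || !y8) — !y8 is true.
  22. (!y3 || y5) — y5 is true.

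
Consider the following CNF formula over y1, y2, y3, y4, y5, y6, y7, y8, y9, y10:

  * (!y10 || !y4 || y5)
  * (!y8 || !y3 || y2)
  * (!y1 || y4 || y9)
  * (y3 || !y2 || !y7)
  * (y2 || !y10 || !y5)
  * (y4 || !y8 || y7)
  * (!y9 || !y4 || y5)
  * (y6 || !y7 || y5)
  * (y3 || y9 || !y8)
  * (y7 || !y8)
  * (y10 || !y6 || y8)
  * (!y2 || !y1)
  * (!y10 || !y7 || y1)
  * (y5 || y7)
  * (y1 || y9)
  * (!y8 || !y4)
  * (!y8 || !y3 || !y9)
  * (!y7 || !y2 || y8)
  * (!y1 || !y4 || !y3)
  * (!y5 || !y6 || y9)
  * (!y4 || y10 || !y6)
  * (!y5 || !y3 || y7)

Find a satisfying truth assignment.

y1 = 0, y2 = 1, y3 = 0, y4 = 1, y5 = 1, y6 = 0, y7 = 0, y8 = 0, y9 = 1, y10 = 1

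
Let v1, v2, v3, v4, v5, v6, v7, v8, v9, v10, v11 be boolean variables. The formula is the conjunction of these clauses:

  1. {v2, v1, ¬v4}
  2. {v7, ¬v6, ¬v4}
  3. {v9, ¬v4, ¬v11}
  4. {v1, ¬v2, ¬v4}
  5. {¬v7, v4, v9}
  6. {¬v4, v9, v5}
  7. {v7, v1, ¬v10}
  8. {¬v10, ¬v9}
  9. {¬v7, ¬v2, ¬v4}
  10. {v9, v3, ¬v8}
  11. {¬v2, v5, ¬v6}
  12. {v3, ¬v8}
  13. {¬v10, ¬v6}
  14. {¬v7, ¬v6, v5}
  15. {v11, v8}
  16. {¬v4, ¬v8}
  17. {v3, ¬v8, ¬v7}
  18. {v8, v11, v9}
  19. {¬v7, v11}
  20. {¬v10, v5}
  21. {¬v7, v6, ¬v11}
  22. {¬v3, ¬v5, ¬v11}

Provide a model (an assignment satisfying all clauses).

v1 occurs only positively in the remaining clauses — set v1 = True.
v10 occurs only negated in the remaining clauses — set v10 = False.
Try v2 = False.
For the remaining variables, v3 = True, v4 = False, v5 = False, v6 = True, v7 = False, v8 = False, v9 = True, v11 = True works.
Check each clause:
  1. {¬v4, v2, v1} — v1 is true.
  2. {¬v6, ¬v4, v7} — ¬v4 is true.
  3. {¬v11, ¬v4, v9} — v9 is true.
  4. {¬v2, ¬v4, v1} — v1 is true.
  5. {v4, v9, ¬v7} — ¬v7 is true.
  6. {¬v4, v9, v5} — v9 is true.
  7. {v7, v1, ¬v10} — v1 is true.
  8. {¬v9, ¬v10} — ¬v10 is true.
  9. {¬v4, ¬v7, ¬v2} — ¬v7 is true.
  10. {v3, v9, ¬v8} — ¬v8 is true.
  11. {¬v2, v5, ¬v6} — ¬v2 is true.
  12. {¬v8, v3} — ¬v8 is true.
  13. {¬v6, ¬v10} — ¬v10 is true.
  14. {¬v6, v5, ¬v7} — ¬v7 is true.
  15. {v8, v11} — v11 is true.
  16. {¬v4, ¬v8} — ¬v8 is true.
  17. {¬v7, v3, ¬v8} — ¬v8 is true.
  18. {v9, v11, v8} — v9 is true.
  19. {v11, ¬v7} — ¬v7 is true.
  20. {¬v10, v5} — ¬v10 is true.
  21. {v6, ¬v7, ¬v11} — ¬v7 is true.
  22. {¬v11, ¬v5, ¬v3} — ¬v5 is true.

v1=True, v2=False, v3=True, v4=False, v5=False, v6=True, v7=False, v8=False, v9=True, v10=False, v11=True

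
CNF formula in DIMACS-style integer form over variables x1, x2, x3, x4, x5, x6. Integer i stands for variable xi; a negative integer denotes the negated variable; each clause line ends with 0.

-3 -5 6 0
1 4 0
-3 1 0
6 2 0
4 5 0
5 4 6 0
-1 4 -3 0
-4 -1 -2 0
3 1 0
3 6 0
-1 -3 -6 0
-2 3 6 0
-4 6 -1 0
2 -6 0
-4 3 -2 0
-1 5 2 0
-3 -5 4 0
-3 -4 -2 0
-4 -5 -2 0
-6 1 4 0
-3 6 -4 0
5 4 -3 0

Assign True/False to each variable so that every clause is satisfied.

x1=True, x2=True, x3=False, x4=False, x5=True, x6=True

Check each clause:
  1. (¬x3 ∨ x6 ∨ ¬x5) — ¬x3 is true.
  2. (x1 ∨ x4) — x1 is true.
  3. (x1 ∨ ¬x3) — x1 is true.
  4. (x6 ∨ x2) — x2 is true.
  5. (x4 ∨ x5) — x5 is true.
  6. (x4 ∨ x5 ∨ x6) — x5 is true.
  7. (x4 ∨ ¬x3 ∨ ¬x1) — ¬x3 is true.
  8. (¬x4 ∨ ¬x1 ∨ ¬x2) — ¬x4 is true.
  9. (x1 ∨ x3) — x1 is true.
  10. (x6 ∨ x3) — x6 is true.
  11. (¬x3 ∨ ¬x6 ∨ ¬x1) — ¬x3 is true.
  12. (¬x2 ∨ x6 ∨ x3) — x6 is true.
  13. (x6 ∨ ¬x1 ∨ ¬x4) — ¬x4 is true.
  14. (¬x6 ∨ x2) — x2 is true.
  15. (x3 ∨ ¬x4 ∨ ¬x2) — ¬x4 is true.
  16. (x2 ∨ x5 ∨ ¬x1) — x2 is true.
  17. (¬x3 ∨ x4 ∨ ¬x5) — ¬x3 is true.
  18. (¬x3 ∨ ¬x4 ∨ ¬x2) — ¬x4 is true.
  19. (¬x4 ∨ ¬x5 ∨ ¬x2) — ¬x4 is true.
  20. (¬x6 ∨ x1 ∨ x4) — x1 is true.
  21. (¬x4 ∨ x6 ∨ ¬x3) — ¬x4 is true.
  22. (x4 ∨ x5 ∨ ¬x3) — ¬x3 is true.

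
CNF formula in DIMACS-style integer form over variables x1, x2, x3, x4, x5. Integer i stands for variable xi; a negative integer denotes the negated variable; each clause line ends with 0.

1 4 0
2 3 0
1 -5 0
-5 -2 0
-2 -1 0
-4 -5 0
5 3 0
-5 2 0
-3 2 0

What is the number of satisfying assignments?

Satisfying assignments:
  x1=0 x2=1 x3=1 x4=1 x5=0
That's 1 in total.

1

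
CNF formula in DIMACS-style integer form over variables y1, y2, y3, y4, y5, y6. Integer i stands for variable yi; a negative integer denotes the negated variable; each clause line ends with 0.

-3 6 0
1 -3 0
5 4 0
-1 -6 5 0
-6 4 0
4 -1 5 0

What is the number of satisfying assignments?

Case analysis on y1 and y4:
  y1=1, y4=1: y2 free; 4 ways for (y3,y5,y6) × 2^1 = 8.
  y1=1, y4=0: remaining (y2,y3,y5,y6) ∈ {(0,0,1,0); (1,0,1,0)} — 2.
  y1=0, y4=1: forces y3=0; y2, y5, y6 free → 2^3 = 8.
  y1=0, y4=0: remaining (y2,y3,y5,y6) ∈ {(0,0,1,0); (1,0,1,0)} — 2.
Total: 8 + 2 + 8 + 2 = 20.

20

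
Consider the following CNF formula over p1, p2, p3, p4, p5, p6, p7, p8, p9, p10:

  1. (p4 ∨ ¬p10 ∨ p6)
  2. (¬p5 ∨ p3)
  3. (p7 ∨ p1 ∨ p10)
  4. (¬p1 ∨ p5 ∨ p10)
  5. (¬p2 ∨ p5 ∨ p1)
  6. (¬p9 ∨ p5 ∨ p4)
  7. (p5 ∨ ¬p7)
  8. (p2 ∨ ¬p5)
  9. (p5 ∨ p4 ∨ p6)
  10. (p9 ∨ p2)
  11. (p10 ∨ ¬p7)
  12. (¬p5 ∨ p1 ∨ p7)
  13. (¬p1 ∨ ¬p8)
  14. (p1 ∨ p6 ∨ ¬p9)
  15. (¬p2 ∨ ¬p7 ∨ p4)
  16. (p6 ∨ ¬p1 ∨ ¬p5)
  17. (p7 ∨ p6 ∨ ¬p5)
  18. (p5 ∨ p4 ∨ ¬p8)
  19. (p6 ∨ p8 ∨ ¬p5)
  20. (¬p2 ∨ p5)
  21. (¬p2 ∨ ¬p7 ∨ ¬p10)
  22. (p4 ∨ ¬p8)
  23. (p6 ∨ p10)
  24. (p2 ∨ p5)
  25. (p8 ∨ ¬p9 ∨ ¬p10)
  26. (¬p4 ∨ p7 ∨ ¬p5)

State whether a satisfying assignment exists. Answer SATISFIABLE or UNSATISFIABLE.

p3 occurs only positively in the remaining clauses — set p3 = True.
Pure literal: p6 appears only positively; assign p6 = True.
Set p1 = True and propagate.
  then p8 is forced to False.
For the remaining variables, p2 = True, p4 = False, p5 = True, p7 = False, p9 = True, p10 = False works.
Every clause has at least one true literal under this assignment.
So p1=T, p2=T, p3=T, p4=F, p5=T, p6=T, p7=F, p8=F, p9=T, p10=F is a satisfying assignment.

SATISFIABLE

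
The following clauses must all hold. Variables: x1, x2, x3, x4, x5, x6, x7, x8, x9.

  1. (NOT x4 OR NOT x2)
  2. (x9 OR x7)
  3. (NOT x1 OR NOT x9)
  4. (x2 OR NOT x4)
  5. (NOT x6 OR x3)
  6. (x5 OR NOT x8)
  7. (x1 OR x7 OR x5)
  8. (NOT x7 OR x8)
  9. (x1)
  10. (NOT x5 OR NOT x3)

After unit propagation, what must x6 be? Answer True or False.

False

(x1) is a unit clause: x1 = True.
(NOT x9 OR NOT x1): since x1 = True, the clause reduces to (NOT x9). x9 = False.
In (x7 OR x9), x9 is now false; x7 must hold, so x7 = True.
From (x8 OR NOT x7) and x7 = True: x8 = True.
From (x5 OR NOT x8) and x8 = True: x5 = True.
From (NOT x5 OR NOT x3) and x5 = True: x3 = False.
(NOT x6 OR x3): since x3 = False, the clause reduces to (NOT x6). x6 = False.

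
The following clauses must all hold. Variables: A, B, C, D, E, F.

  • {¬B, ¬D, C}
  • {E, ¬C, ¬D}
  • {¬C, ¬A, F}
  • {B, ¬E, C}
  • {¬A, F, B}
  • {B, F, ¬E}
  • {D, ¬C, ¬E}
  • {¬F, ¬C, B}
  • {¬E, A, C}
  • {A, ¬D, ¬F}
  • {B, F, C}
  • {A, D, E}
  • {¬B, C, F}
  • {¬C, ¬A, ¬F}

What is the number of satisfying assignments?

5

The models are:
  A=F B=T C=T D=T E=T F=F
  A=T B=F C=F D=F E=F F=T
  A=T B=F C=F D=T E=F F=T
  A=T B=T C=F D=F E=F F=T
  A=T B=T C=F D=F E=T F=T
That's 5 in total.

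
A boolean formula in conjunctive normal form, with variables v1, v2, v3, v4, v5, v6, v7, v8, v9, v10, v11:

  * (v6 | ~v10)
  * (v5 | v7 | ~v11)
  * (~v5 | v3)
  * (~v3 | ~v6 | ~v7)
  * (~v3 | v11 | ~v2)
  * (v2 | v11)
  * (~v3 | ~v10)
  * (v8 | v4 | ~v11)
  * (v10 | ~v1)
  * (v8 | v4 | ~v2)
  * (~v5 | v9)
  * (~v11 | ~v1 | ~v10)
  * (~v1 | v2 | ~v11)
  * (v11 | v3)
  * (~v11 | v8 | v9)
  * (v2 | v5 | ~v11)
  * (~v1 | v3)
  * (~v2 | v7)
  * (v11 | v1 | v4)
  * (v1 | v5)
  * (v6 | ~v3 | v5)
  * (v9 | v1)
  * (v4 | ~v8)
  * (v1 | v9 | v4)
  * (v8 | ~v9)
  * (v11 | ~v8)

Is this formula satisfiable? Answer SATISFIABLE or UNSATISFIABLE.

SATISFIABLE

Pure literal: v4 appears only positively; assign v4 = True.
Try v1 = False.
  then v5 is forced to True.
  then v3 is forced to True.
  then v10 is forced to False.
  then v9 is forced to True.
  then v8 is forced to True.
  then v11 is forced to True.
The remaining clauses are satisfied by v2 = False, v6 = True, v7 = False.
So v1=F, v2=F, v3=T, v4=T, v5=T, v6=T, v7=F, v8=T, v9=T, v10=F, v11=T is a satisfying assignment.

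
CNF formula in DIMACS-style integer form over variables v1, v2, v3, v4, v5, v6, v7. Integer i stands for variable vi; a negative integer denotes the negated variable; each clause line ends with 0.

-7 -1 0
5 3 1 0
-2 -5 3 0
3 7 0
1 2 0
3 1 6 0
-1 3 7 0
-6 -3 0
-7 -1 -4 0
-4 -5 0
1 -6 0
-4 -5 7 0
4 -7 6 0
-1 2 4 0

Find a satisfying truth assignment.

v1 = True, v2 = True, v3 = True, v4 = False, v5 = True, v6 = False, v7 = False

Set v1 = True and propagate.
  then v7 is forced to False.
  then v3 is forced to True.
  then v6 is forced to False.
Branch on v2: take v2 = True.
The remaining clauses are satisfied by v4 = False, v5 = True.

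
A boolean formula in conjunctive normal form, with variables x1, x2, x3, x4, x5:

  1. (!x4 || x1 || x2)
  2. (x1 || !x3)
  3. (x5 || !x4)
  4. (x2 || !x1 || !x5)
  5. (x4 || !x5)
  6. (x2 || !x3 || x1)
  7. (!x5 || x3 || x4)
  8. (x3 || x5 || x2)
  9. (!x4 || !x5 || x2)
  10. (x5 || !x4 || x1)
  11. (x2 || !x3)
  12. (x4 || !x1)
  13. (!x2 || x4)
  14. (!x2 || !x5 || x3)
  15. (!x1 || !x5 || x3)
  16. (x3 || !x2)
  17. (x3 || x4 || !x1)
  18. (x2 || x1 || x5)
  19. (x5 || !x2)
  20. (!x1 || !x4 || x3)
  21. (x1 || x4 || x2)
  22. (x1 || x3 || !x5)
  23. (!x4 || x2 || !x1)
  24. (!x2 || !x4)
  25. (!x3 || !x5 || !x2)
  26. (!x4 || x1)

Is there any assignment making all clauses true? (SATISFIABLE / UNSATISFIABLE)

UNSATISFIABLE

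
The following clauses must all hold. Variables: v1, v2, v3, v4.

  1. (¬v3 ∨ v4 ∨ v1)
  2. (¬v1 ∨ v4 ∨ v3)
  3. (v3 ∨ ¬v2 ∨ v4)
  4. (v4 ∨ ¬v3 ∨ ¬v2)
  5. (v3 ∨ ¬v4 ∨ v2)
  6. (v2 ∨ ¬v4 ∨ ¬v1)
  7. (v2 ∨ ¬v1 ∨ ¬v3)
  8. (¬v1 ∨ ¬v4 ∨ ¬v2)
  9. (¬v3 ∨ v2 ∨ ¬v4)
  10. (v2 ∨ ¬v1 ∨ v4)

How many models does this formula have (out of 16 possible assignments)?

Satisfying assignments:
  v1=0 v2=0 v3=0 v4=0
  v1=0 v2=1 v3=0 v4=1
  v1=0 v2=1 v3=1 v4=1
That's 3 in total.

3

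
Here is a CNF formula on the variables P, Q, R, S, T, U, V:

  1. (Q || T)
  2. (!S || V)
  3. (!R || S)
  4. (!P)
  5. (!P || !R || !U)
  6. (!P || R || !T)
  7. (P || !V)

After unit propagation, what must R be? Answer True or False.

False

(!P) stands alone — P = False.
From (!V || P) and P = False: V = False.
(V || !S): since V = False, the clause reduces to (!S). S = False.
In (S || !R), S is now false; !R must hold, so R = False.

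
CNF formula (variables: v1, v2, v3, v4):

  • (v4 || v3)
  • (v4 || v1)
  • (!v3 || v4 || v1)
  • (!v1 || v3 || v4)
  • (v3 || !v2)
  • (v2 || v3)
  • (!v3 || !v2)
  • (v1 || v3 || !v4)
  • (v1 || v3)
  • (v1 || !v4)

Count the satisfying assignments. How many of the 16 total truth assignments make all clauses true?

Satisfying assignments:
  v1=1 v2=0 v3=1 v4=0
  v1=1 v2=0 v3=1 v4=1
Count: 2.

2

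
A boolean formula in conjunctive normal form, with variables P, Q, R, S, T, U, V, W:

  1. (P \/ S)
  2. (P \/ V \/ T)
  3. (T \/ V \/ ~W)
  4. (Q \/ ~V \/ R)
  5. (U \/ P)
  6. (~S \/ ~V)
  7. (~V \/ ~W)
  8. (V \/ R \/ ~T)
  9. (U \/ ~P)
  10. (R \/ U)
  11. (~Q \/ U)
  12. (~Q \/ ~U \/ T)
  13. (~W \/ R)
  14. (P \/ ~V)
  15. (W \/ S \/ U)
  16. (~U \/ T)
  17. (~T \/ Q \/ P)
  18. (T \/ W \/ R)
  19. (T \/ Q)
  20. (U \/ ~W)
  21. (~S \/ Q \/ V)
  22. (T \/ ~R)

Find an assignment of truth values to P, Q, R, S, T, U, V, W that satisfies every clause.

Branch on P: take P = True.
  then U is forced to True.
  then T is forced to True.
The remaining clauses are satisfied by Q = True, R = True, S = True, V = False, W = False.

P=True, Q=True, R=True, S=True, T=True, U=True, V=False, W=False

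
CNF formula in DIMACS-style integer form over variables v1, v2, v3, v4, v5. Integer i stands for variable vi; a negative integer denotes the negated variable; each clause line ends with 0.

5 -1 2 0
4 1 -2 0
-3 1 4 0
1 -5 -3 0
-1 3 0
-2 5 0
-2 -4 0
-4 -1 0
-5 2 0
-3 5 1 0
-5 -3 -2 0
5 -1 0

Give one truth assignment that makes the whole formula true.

v1=0, v2=0, v3=0, v4=0, v5=0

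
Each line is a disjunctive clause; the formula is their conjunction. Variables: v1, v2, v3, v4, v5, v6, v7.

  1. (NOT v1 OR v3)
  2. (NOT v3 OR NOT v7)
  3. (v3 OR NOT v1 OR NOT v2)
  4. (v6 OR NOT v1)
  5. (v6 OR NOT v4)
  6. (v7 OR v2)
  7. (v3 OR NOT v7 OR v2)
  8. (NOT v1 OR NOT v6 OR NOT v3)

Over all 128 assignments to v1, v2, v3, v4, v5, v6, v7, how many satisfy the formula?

Case analysis on v3 and v1:
  v3=1, v1=1: a clause becomes empty — 0.
  v3=1, v1=0: v5 free; 3 ways for (v2,v4,v6,v7) × 2^1 = 6.
  v3=0, v1=1: a clause becomes empty — 0.
  v3=0, v1=0: v5, v7 free; 3 ways for (v2,v4,v6) × 2^2 = 12.
Total: 0 + 6 + 0 + 12 = 18.

18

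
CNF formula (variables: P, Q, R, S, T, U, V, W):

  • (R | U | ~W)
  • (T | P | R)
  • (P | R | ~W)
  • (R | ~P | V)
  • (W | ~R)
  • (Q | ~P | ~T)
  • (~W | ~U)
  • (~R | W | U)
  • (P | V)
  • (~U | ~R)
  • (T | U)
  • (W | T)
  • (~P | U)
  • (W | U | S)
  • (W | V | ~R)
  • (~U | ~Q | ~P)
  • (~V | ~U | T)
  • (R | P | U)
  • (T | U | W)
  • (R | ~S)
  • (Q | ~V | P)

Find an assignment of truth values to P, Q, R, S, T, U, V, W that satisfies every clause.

Branch on P: take P = False.
  then V is forced to True.
  then Q is forced to True.
Branch on R: take R = True.
  then W is forced to True.
  then U is forced to False.
  then T is forced to True.
S is now unconstrained; take S = False.
Every clause has at least one true literal under this assignment.

P=False, Q=True, R=True, S=False, T=True, U=False, V=True, W=True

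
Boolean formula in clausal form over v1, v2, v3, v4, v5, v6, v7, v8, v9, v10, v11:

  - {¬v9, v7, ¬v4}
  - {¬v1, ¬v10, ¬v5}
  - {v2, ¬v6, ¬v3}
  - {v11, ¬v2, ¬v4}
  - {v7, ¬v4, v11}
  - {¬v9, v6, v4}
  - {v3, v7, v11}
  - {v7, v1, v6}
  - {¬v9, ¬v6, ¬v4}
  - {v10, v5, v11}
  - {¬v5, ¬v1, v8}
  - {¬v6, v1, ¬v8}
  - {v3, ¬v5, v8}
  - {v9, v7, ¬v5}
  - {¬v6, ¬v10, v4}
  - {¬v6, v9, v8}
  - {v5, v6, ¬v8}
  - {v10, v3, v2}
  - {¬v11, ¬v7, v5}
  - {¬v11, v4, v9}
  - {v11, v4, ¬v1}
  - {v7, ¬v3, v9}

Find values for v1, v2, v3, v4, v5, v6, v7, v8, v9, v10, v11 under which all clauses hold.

v1 = F, v2 = T, v3 = F, v4 = T, v5 = T, v6 = F, v7 = T, v8 = T, v9 = F, v10 = T, v11 = T

Set v1 = False and propagate.
Branch on v2: take v2 = True.
Branch on v3: take v3 = False.
For the remaining variables, v4 = True, v5 = True, v6 = False, v7 = True, v8 = True, v9 = False, v10 = True, v11 = True works.
Every clause has at least one true literal under this assignment.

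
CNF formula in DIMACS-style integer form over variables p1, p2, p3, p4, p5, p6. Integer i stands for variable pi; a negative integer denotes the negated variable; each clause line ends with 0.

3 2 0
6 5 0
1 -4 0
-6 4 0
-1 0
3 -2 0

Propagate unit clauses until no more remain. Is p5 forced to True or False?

(~p1) is a unit clause: p1 = False.
(p1 | ~p4) with p1 = False leaves only ~p4, so p4 = False.
In (~p6 | p4), p4 is now false; ~p6 must hold, so p6 = False.
(p6 | p5): since p6 = False, the clause reduces to (p5). p5 = True.

True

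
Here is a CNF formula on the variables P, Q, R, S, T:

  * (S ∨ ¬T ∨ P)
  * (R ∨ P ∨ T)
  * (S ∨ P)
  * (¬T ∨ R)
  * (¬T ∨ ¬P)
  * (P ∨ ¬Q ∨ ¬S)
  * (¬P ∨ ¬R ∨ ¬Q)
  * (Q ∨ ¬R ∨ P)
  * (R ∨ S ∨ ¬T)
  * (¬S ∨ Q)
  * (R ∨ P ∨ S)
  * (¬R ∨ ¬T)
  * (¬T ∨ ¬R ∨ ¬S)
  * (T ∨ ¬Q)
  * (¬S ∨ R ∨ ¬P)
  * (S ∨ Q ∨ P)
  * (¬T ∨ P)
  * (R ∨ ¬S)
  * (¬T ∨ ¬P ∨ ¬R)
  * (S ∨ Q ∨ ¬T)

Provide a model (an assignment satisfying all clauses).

P=True  Q=False  R=False  S=False  T=False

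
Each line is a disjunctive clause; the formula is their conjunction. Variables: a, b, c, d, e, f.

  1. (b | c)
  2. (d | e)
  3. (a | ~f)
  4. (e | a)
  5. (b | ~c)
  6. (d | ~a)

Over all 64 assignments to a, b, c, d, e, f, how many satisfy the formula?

12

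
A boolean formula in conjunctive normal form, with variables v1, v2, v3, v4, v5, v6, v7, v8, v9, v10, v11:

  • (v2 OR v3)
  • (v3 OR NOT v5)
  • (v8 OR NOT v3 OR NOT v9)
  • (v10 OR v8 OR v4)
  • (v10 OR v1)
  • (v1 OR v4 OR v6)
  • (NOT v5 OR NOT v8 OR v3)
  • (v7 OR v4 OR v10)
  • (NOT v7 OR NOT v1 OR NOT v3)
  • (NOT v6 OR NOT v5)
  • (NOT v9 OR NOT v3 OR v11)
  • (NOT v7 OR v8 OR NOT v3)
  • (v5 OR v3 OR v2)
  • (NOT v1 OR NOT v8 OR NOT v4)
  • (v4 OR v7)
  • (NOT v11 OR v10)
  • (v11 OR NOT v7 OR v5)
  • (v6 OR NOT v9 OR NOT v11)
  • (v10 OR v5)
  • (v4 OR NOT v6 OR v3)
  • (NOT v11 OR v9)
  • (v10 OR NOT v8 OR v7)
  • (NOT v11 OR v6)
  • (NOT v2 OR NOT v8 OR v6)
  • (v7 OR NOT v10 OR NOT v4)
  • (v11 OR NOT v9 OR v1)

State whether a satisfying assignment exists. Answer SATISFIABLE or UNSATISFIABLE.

SATISFIABLE

Branch on v1: take v1 = False.
  then v10 is forced to True.
Try v2 = True.
For the remaining variables, v3 = True, v4 = False, v5 = False, v6 = True, v7 = True, v8 = True, v9 = True, v11 = True works.
So v1=0  v2=1  v3=1  v4=0  v5=0  v6=1  v7=1  v8=1  v9=1  v10=1  v11=1 is a satisfying assignment.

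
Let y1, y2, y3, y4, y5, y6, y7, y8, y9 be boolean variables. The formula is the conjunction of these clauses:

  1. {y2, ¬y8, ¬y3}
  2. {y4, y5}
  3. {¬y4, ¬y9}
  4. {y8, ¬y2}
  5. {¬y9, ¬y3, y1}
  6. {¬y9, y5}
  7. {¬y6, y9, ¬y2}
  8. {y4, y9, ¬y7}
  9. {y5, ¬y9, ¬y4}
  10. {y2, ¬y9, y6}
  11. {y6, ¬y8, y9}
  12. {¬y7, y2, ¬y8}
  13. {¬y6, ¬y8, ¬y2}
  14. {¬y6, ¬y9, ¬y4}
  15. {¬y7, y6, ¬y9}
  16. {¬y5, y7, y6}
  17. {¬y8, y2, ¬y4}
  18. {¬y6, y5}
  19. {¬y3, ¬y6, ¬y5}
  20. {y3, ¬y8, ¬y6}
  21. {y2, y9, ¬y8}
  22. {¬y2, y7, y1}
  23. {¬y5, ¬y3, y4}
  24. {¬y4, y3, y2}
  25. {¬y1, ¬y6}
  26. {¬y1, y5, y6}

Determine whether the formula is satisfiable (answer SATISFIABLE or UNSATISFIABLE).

SATISFIABLE

Try y1 = False.
Try y2 = False.
Set y3 = True and propagate.
  then y8 is forced to False.
  then y9 is forced to False.
For the remaining variables, y4 = True, y5 = True, y6 = False, y7 = True works.
So y1=False, y2=False, y3=True, y4=True, y5=True, y6=False, y7=True, y8=False, y9=False is a satisfying assignment.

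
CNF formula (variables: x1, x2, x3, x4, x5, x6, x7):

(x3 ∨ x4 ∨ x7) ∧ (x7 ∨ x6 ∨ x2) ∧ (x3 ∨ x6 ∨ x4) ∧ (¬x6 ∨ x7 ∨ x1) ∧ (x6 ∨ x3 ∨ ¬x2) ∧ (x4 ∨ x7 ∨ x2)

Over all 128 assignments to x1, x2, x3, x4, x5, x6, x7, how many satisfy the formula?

Split on x6, then x7.
  x6=T, x7=T: x1, x2, x3, x4, x5 free → 2^5 = 32.
  x6=T, x7=F: x5 free; 5 ways for (x1,x2,x3,x4) × 2^1 = 10.
  x6=F, x7=T: x1, x5 free; 5 ways for (x2,x3,x4) × 2^2 = 20.
  x6=F, x7=F: forces x2=T; x3=T; x1, x4, x5 free → 2^3 = 8.
Total: 32 + 10 + 20 + 8 = 70.

70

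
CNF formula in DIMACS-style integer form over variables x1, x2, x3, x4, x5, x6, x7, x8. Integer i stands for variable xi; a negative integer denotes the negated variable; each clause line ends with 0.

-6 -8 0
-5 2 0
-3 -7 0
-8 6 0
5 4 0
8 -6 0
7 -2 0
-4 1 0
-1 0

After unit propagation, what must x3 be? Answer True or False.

False

(¬x1) is a unit clause: x1 = False.
(x1 ∨ ¬x4): since x1 = False, the clause reduces to (¬x4). x4 = False.
(x5 ∨ x4) with x4 = False leaves only x5, so x5 = True.
(¬x5 ∨ x2) with x5 = True leaves only x2, so x2 = True.
(¬x2 ∨ x7): since x2 = True, the clause reduces to (x7). x7 = True.
(¬x3 ∨ ¬x7): since x7 = True, the clause reduces to (¬x3). x3 = False.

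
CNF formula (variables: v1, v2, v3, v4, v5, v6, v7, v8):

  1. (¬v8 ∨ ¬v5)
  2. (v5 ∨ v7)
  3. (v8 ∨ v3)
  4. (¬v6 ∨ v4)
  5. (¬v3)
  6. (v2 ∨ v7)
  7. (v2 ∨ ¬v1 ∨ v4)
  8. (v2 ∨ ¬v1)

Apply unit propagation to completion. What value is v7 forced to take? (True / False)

(¬v3) is a unit clause: v3 = False.
From (v8 ∨ v3) and v3 = False: v8 = True.
In (¬v8 ∨ ¬v5), ¬v8 is now false; ¬v5 must hold, so v5 = False.
From (v7 ∨ v5) and v5 = False: v7 = True.

True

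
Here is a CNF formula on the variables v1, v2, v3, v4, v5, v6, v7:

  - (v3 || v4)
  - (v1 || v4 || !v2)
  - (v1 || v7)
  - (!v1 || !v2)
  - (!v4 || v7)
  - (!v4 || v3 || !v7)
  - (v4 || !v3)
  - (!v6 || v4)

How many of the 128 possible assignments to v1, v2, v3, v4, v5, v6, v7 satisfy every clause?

Case analysis on v4 and v1:
  v4=T, v1=T: remaining (v2,v3,v5,v6,v7) ∈ {(F,T,F,F,T); (F,T,F,T,T); (F,T,T,F,T); (F,T,T,T,T)} — 4.
  v4=T, v1=F: forces v3=T; v7=T; v2, v5, v6 free → 2^3 = 8.
  v4=F, v1=T: a clause becomes empty — 0.
  v4=F, v1=F: a clause becomes empty — 0.
Total: 4 + 8 + 0 + 0 = 12.

12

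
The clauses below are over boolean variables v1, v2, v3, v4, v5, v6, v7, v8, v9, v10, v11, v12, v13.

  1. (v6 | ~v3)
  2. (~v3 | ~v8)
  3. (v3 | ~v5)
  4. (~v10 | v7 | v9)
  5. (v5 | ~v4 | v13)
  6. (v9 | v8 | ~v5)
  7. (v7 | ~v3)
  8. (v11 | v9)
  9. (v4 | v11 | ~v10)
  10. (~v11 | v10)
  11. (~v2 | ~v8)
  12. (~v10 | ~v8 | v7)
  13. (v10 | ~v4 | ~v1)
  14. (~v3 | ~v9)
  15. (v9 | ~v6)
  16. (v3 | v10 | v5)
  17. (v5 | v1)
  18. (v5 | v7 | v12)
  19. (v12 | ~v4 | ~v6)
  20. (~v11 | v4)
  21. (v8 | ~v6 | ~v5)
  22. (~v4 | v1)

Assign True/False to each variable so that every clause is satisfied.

v1 = True  v2 = True  v3 = False  v4 = True  v5 = False  v6 = False  v7 = True  v8 = False  v9 = True  v10 = True  v11 = True  v12 = True  v13 = True

v7 occurs only positively in the remaining clauses — set v7 = True.
Pure literal: v12 appears only positively; assign v12 = True.
Branch on v1: take v1 = True.
Try v2 = True.
  then v8 is forced to False.
The remaining clauses are satisfied by v3 = False, v4 = True, v5 = False, v6 = False, v9 = True, v10 = True, v11 = True, v13 = True.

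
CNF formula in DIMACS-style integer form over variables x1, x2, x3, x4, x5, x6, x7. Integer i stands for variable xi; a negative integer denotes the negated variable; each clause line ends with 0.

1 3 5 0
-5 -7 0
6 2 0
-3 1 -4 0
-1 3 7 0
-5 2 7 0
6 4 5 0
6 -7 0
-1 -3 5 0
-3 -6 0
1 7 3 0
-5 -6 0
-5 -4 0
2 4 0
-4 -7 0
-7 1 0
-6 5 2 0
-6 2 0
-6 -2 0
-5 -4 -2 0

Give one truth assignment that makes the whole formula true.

x1=False, x2=True, x3=True, x4=False, x5=True, x6=False, x7=False

Check each clause:
  1. (x1 ∨ x3 ∨ x5) — x3 is true.
  2. (¬x5 ∨ ¬x7) — ¬x7 is true.
  3. (x2 ∨ x6) — x2 is true.
  4. (¬x4 ∨ x1 ∨ ¬x3) — ¬x4 is true.
  5. (x3 ∨ x7 ∨ ¬x1) — x3 is true.
  6. (x2 ∨ ¬x5 ∨ x7) — x2 is true.
  7. (x4 ∨ x5 ∨ x6) — x5 is true.
  8. (¬x7 ∨ x6) — ¬x7 is true.
  9. (x5 ∨ ¬x3 ∨ ¬x1) — x5 is true.
  10. (¬x3 ∨ ¬x6) — ¬x6 is true.
  11. (x1 ∨ x3 ∨ x7) — x3 is true.
  12. (¬x5 ∨ ¬x6) — ¬x6 is true.
  13. (¬x5 ∨ ¬x4) — ¬x4 is true.
  14. (x4 ∨ x2) — x2 is true.
  15. (¬x4 ∨ ¬x7) — ¬x7 is true.
  16. (¬x7 ∨ x1) — ¬x7 is true.
  17. (x5 ∨ ¬x6 ∨ x2) — x2 is true.
  18. (¬x6 ∨ x2) — x2 is true.
  19. (¬x6 ∨ ¬x2) — ¬x6 is true.
  20. (¬x2 ∨ ¬x4 ∨ ¬x5) — ¬x4 is true.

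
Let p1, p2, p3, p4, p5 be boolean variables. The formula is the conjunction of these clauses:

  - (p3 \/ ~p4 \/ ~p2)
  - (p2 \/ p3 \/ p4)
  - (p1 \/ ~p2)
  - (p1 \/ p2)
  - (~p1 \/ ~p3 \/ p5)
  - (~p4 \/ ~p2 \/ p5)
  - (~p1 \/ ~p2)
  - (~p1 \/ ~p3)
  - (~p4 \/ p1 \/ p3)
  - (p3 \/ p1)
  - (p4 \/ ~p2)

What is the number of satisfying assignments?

2

Satisfying assignments:
  p1=T p2=F p3=F p4=T p5=F
  p1=T p2=F p3=F p4=T p5=T
Count: 2.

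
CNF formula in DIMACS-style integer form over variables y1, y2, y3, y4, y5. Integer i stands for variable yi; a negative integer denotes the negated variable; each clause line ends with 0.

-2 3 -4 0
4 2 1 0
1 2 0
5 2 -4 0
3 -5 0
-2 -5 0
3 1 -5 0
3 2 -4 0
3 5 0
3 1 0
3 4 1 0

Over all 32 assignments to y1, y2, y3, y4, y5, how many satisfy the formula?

7

Case analysis on y3 and y2:
  y3=1, y2=1: remaining (y1,y4,y5) ∈ {(0,0,0); (0,1,0); (1,0,0); (1,1,0)} — 4.
  y3=1, y2=0: remaining (y1,y4,y5) ∈ {(1,0,0); (1,0,1); (1,1,1)} — 3.
  y3=0, y2=1: a clause becomes empty — 0.
  y3=0, y2=0: a clause becomes empty — 0.
Total: 4 + 3 + 0 + 0 = 7.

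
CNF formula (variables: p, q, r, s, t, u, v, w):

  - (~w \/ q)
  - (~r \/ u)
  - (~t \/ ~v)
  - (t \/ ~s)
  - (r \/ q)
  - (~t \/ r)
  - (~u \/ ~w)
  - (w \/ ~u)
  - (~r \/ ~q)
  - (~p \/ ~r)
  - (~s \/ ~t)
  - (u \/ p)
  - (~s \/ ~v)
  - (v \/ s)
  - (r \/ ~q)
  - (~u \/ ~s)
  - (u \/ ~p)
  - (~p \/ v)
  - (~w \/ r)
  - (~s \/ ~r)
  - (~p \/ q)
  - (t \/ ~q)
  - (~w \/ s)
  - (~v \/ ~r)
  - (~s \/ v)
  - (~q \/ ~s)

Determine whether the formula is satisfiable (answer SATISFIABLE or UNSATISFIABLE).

UNSATISFIABLE

r = True:
  propagation gives u=True, w=False; an empty clause results — contradiction.
r = False:
  propagation gives q=True; an empty clause results — contradiction.
Every branch closes, so no satisfying assignment exists.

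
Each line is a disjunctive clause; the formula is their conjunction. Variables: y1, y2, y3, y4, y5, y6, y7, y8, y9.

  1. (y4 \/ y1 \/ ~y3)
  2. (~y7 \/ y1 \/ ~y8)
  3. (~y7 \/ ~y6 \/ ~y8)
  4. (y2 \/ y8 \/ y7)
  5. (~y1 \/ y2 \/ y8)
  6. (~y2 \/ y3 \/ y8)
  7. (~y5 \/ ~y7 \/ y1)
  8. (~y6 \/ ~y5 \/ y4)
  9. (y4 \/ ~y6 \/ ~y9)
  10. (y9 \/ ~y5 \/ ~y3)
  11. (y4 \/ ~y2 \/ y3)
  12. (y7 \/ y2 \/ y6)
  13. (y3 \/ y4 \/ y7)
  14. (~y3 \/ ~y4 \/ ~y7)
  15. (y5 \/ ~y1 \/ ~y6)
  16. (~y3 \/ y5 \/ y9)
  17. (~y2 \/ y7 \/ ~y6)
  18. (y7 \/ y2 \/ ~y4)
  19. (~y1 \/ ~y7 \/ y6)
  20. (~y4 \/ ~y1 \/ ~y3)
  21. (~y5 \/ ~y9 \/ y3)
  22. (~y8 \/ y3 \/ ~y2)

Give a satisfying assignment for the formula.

y1=F, y2=F, y3=F, y4=T, y5=F, y6=F, y7=T, y8=F, y9=F

Try y1 = False.
Try y2 = False.
For the remaining variables, y3 = False, y4 = True, y5 = False, y6 = False, y7 = True, y8 = False, y9 = False works.
Check each clause:
  1. (y1 \/ ~y3 \/ y4) — y4 is true.
  2. (~y8 \/ y1 \/ ~y7) — ~y8 is true.
  3. (~y7 \/ ~y8 \/ ~y6) — ~y8 is true.
  4. (y7 \/ y8 \/ y2) — y7 is true.
  5. (y8 \/ ~y1 \/ y2) — ~y1 is true.
  6. (~y2 \/ y8 \/ y3) — ~y2 is true.
  7. (y1 \/ ~y5 \/ ~y7) — ~y5 is true.
  8. (~y6 \/ ~y5 \/ y4) — ~y6 is true.
  9. (~y9 \/ y4 \/ ~y6) — ~y6 is true.
  10. (~y5 \/ ~y3 \/ y9) — ~y5 is true.
  11. (~y2 \/ y4 \/ y3) — y4 is true.
  12. (y7 \/ y6 \/ y2) — y7 is true.
  13. (y4 \/ y3 \/ y7) — y4 is true.
  14. (~y4 \/ ~y7 \/ ~y3) — ~y3 is true.
  15. (y5 \/ ~y6 \/ ~y1) — ~y6 is true.
  16. (y9 \/ y5 \/ ~y3) — ~y3 is true.
  17. (~y6 \/ ~y2 \/ y7) — ~y6 is true.
  18. (y7 \/ y2 \/ ~y4) — y7 is true.
  19. (~y7 \/ ~y1 \/ y6) — ~y1 is true.
  20. (~y1 \/ ~y4 \/ ~y3) — ~y3 is true.
  21. (y3 \/ ~y9 \/ ~y5) — ~y5 is true.
  22. (~y2 \/ y3 \/ ~y8) — ~y8 is true.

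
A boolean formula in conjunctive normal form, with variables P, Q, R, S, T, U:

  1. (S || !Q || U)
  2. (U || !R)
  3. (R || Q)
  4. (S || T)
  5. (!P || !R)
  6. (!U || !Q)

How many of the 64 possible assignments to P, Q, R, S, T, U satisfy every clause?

Satisfying assignments:
  P=F Q=F R=T S=F T=T U=T
  P=F Q=F R=T S=T T=F U=T
  P=F Q=F R=T S=T T=T U=T
  P=F Q=T R=F S=T T=F U=F
  P=F Q=T R=F S=T T=T U=F
  P=T Q=T R=F S=T T=F U=F
  P=T Q=T R=F S=T T=T U=F
That's 7 in total.

7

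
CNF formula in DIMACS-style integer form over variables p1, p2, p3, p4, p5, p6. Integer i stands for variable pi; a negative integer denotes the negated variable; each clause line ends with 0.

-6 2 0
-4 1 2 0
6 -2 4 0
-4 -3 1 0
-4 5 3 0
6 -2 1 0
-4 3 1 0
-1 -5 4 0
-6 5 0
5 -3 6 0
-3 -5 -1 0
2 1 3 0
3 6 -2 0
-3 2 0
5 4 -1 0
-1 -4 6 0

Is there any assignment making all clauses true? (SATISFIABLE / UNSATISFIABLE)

SATISFIABLE

Branch on p1: take p1 = False.
For the remaining variables, p2 = True, p3 = True, p4 = False, p5 = True, p6 = True works.
Every clause has at least one true literal under this assignment.
So p1=F  p2=T  p3=T  p4=F  p5=T  p6=T is a satisfying assignment.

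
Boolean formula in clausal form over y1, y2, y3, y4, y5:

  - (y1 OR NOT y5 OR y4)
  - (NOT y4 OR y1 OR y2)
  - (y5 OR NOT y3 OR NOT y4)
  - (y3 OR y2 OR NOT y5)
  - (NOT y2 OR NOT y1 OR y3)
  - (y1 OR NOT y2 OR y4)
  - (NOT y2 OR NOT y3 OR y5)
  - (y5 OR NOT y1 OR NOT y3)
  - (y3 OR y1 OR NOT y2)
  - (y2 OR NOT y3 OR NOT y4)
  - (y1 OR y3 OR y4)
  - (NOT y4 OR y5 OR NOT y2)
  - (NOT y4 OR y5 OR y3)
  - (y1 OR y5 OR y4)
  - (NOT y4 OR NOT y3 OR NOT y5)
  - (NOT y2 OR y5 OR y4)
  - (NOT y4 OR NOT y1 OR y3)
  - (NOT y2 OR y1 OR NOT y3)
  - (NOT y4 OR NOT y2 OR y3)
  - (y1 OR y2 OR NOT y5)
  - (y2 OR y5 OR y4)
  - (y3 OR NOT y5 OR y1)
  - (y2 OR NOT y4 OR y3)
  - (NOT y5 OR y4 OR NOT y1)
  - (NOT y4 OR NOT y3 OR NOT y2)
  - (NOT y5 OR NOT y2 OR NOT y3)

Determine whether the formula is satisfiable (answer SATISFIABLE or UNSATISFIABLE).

UNSATISFIABLE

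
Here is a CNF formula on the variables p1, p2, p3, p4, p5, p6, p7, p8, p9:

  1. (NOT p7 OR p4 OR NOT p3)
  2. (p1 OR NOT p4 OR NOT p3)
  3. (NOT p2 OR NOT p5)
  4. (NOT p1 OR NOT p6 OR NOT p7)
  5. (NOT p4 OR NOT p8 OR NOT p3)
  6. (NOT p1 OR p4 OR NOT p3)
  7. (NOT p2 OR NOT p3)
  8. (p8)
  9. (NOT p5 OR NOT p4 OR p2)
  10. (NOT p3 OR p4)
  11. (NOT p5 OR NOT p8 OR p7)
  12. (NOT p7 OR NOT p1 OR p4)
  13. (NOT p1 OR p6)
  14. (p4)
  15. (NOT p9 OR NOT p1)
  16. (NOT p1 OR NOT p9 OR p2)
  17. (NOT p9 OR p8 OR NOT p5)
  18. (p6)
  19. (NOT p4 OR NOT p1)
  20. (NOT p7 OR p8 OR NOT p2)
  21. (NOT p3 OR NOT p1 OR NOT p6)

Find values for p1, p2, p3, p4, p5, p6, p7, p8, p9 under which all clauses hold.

The clause (p8) is unit: p8 must be True.
(p4) is a unit clause, so p4 = True.
The clause (NOT p3) is unit: p3 must be False.
(p6) is a unit clause, so p6 = True.
(NOT p1) is a unit clause, so p1 = False.
Pure literal: p5 appears only negated; assign p5 = False.
Pure literal: p7 appears only positively; assign p7 = True.
p2, p9 are now unconstrained; take p2 = False, p9 = False.

p1=0, p2=0, p3=0, p4=1, p5=0, p6=1, p7=1, p8=1, p9=0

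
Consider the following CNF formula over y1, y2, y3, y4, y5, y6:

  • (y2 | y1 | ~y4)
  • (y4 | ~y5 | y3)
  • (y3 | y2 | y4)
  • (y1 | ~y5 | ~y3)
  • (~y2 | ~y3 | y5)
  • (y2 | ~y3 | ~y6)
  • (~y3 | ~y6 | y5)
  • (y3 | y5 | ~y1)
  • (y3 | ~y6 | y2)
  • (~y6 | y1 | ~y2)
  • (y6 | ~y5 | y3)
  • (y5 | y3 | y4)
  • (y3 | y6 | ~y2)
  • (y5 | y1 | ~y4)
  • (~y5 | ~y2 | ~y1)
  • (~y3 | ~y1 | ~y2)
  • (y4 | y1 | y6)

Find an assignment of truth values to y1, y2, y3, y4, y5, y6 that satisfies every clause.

y1=True  y2=False  y3=True  y4=False  y5=True  y6=False

Set y1 = True and propagate.
Set y2 = False and propagate.
The remaining clauses are satisfied by y3 = True, y4 = False, y5 = True, y6 = False.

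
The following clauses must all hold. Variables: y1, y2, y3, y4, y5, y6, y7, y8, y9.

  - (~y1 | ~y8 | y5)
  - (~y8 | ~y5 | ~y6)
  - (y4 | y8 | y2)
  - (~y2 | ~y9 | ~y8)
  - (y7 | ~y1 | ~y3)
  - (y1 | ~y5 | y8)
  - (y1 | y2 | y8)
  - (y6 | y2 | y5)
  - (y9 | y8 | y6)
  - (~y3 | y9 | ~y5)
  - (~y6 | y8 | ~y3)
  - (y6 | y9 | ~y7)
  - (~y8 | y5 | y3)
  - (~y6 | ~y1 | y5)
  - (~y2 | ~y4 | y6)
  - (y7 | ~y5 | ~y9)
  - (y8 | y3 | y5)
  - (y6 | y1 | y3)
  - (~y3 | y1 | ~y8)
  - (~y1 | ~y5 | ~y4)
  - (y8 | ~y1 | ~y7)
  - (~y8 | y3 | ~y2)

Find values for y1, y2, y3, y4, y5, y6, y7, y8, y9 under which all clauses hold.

Set y1 = False and propagate.
Set y2 = True and propagate.
For the remaining variables, y3 = True, y4 = False, y5 = False, y6 = False, y7 = True, y8 = False, y9 = True works.

y1=False, y2=True, y3=True, y4=False, y5=False, y6=False, y7=True, y8=False, y9=True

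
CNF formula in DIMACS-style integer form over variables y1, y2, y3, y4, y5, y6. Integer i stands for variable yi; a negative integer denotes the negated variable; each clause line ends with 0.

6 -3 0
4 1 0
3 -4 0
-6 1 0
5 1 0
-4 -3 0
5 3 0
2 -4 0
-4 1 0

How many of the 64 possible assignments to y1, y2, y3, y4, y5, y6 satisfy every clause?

8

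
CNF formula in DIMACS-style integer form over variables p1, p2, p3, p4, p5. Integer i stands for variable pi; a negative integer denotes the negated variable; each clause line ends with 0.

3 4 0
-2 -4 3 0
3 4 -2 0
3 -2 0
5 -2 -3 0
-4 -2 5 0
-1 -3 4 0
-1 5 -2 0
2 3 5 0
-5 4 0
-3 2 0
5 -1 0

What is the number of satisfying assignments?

4

The models are:
  p1=F p2=F p3=F p4=T p5=T
  p1=F p2=T p3=T p4=T p5=T
  p1=T p2=F p3=F p4=T p5=T
  p1=T p2=T p3=T p4=T p5=T
Count: 4.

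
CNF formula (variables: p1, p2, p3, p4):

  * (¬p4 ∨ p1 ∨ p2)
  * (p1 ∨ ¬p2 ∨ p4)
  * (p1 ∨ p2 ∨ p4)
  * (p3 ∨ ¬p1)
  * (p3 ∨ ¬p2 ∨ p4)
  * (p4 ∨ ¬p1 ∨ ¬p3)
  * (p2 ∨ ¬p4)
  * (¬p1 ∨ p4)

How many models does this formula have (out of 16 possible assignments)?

3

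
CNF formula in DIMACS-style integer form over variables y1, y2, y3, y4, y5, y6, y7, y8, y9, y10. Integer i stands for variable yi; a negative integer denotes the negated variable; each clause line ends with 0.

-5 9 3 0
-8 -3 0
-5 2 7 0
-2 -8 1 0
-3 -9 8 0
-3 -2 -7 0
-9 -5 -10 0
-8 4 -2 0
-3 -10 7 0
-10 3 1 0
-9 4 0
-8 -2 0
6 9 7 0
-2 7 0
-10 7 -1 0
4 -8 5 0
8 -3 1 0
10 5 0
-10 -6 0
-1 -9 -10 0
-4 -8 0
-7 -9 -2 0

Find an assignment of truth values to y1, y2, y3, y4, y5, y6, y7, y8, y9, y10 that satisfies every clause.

Set y1 = False and propagate.
Branch on y2: take y2 = False.
For the remaining variables, y3 = False, y4 = True, y5 = True, y6 = False, y7 = True, y8 = False, y9 = True, y10 = False works.

y1=False, y2=False, y3=False, y4=True, y5=True, y6=False, y7=True, y8=False, y9=True, y10=False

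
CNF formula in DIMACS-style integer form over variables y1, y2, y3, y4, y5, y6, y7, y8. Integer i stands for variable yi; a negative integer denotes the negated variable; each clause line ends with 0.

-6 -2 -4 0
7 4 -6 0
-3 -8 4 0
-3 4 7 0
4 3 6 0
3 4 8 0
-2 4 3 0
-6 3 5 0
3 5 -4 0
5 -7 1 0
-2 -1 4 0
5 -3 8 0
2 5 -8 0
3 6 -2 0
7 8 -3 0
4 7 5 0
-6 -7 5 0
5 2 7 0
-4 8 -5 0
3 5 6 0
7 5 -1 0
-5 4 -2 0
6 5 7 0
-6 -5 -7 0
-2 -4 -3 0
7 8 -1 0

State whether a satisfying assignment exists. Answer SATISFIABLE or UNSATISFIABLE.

SATISFIABLE

Branch on y1: take y1 = False.
Try y2 = False.
Try y3 = True.
For the remaining variables, y4 = True, y5 = True, y6 = False, y7 = True, y8 = True works.
So y1 = 0, y2 = 0, y3 = 1, y4 = 1, y5 = 1, y6 = 0, y7 = 1, y8 = 1 is a satisfying assignment.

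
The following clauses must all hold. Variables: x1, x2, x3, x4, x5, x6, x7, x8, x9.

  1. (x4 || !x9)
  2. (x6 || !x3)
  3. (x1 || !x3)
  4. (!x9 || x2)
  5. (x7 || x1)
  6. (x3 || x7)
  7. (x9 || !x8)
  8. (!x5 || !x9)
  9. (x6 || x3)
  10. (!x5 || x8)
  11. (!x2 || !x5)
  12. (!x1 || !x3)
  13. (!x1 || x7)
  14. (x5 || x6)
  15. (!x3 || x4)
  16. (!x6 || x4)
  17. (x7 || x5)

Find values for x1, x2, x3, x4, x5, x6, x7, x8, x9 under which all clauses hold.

Pure literal: x4 appears only positively; assign x4 = True.
Pure literal: x7 appears only positively; assign x7 = True.
Try x1 = False.
  then x3 is forced to False.
  then x6 is forced to True.
Branch on x2: take x2 = True.
  then x5 is forced to False.
The remaining clauses are satisfied by x8 = True, x9 = True.
Every clause has at least one true literal under this assignment.

x1=0, x2=1, x3=0, x4=1, x5=0, x6=1, x7=1, x8=1, x9=1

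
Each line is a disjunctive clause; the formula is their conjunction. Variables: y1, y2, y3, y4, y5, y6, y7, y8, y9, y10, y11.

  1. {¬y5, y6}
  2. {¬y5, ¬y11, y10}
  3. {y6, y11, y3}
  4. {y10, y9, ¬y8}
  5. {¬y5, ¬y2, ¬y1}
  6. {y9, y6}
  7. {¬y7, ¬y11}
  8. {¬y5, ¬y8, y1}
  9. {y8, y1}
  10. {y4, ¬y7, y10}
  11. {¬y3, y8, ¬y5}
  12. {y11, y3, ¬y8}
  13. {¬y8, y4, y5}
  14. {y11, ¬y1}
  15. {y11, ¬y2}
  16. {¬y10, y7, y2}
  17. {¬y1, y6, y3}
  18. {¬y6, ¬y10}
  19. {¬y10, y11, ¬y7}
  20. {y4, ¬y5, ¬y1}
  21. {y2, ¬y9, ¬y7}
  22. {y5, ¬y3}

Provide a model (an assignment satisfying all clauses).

y1 = True, y2 = False, y3 = False, y4 = False, y5 = False, y6 = True, y7 = False, y8 = False, y9 = False, y10 = False, y11 = True

Set y1 = True and propagate.
  then y11 is forced to True.
  then y7 is forced to False.
Set y2 = False and propagate.
  then y10 is forced to False.
  then y5 is forced to False.
  then y3 is forced to False.
  then y6 is forced to True.
Set y4 = False and propagate.
  then y8 is forced to False.
y9 is now unconstrained; take y9 = False.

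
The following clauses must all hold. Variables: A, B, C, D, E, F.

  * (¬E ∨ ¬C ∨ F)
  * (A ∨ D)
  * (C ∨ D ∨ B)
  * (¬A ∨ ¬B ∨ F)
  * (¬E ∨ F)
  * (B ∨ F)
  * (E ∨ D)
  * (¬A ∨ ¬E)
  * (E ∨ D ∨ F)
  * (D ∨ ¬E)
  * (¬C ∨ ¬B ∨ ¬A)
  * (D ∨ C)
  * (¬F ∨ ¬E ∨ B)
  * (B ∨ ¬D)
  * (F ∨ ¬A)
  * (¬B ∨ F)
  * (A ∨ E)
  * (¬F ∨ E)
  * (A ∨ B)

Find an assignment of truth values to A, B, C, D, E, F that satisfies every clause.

A=False, B=True, C=True, D=True, E=True, F=True

Check each clause:
  1. (¬C ∨ ¬E ∨ F) — F is true.
  2. (A ∨ D) — D is true.
  3. (C ∨ B ∨ D) — B is true.
  4. (¬B ∨ ¬A ∨ F) — F is true.
  5. (¬E ∨ F) — F is true.
  6. (B ∨ F) — B is true.
  7. (E ∨ D) — D is true.
  8. (¬E ∨ ¬A) — ¬A is true.
  9. (D ∨ E ∨ F) — D is true.
  10. (D ∨ ¬E) — D is true.
  11. (¬C ∨ ¬A ∨ ¬B) — ¬A is true.
  12. (D ∨ C) — C is true.
  13. (¬E ∨ ¬F ∨ B) — B is true.
  14. (B ∨ ¬D) — B is true.
  15. (¬A ∨ F) — ¬A is true.
  16. (F ∨ ¬B) — F is true.
  17. (E ∨ A) — E is true.
  18. (E ∨ ¬F) — E is true.
  19. (B ∨ A) — B is true.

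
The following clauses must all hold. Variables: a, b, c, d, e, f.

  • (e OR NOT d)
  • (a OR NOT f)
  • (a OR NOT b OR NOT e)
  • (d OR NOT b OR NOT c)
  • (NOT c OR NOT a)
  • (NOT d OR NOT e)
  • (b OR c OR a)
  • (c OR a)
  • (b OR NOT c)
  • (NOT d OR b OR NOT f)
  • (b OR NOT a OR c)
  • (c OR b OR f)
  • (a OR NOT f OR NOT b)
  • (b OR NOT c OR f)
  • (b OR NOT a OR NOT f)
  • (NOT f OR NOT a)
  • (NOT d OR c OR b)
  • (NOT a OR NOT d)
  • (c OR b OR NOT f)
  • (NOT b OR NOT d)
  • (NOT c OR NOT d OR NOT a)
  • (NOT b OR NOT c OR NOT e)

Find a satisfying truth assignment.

a=T, b=T, c=F, d=F, e=T, f=F

Check each clause:
  1. (NOT d OR e) — NOT d is true.
  2. (NOT f OR a) — a is true.
  3. (NOT b OR NOT e OR a) — a is true.
  4. (d OR NOT c OR NOT b) — NOT c is true.
  5. (NOT c OR NOT a) — NOT c is true.
  6. (NOT d OR NOT e) — NOT d is true.
  7. (a OR b OR c) — a is true.
  8. (a OR c) — a is true.
  9. (b OR NOT c) — b is true.
  10. (NOT d OR b OR NOT f) — NOT f is true.
  11. (NOT a OR c OR b) — b is true.
  12. (b OR f OR c) — b is true.
  13. (NOT f OR a OR NOT b) — a is true.
  14. (f OR b OR NOT c) — b is true.
  15. (NOT a OR NOT f OR b) — b is true.
  16. (NOT f OR NOT a) — NOT f is true.
  17. (c OR NOT d OR b) — b is true.
  18. (NOT a OR NOT d) — NOT d is true.
  19. (NOT f OR b OR c) — b is true.
  20. (NOT d OR NOT b) — NOT d is true.
  21. (NOT d OR NOT a OR NOT c) — NOT d is true.
  22. (NOT c OR NOT b OR NOT e) — NOT c is true.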